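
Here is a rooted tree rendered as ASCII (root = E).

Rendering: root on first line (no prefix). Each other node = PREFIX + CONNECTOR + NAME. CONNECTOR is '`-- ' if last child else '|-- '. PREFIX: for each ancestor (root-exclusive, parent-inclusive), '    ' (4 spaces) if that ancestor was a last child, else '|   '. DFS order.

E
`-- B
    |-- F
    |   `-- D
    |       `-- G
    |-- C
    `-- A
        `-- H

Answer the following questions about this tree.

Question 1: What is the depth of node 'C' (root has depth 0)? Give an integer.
Path from root to C: E -> B -> C
Depth = number of edges = 2

Answer: 2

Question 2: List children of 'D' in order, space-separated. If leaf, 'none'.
Node D's children (from adjacency): G

Answer: G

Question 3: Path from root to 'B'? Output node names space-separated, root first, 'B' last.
Answer: E B

Derivation:
Walk down from root: E -> B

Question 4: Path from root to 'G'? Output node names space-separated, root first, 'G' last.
Answer: E B F D G

Derivation:
Walk down from root: E -> B -> F -> D -> G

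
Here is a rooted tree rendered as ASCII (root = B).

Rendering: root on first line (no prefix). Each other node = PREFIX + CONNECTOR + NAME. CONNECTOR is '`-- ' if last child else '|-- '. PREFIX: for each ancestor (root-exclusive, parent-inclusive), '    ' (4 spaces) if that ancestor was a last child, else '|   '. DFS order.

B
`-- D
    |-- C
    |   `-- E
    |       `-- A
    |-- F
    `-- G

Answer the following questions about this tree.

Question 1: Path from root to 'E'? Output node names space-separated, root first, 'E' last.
Answer: B D C E

Derivation:
Walk down from root: B -> D -> C -> E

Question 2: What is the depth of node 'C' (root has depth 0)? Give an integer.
Answer: 2

Derivation:
Path from root to C: B -> D -> C
Depth = number of edges = 2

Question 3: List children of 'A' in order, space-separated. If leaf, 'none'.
Answer: none

Derivation:
Node A's children (from adjacency): (leaf)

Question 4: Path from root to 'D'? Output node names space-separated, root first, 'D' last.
Answer: B D

Derivation:
Walk down from root: B -> D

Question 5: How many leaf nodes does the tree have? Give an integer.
Leaves (nodes with no children): A, F, G

Answer: 3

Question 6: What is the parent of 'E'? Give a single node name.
Scan adjacency: E appears as child of C

Answer: C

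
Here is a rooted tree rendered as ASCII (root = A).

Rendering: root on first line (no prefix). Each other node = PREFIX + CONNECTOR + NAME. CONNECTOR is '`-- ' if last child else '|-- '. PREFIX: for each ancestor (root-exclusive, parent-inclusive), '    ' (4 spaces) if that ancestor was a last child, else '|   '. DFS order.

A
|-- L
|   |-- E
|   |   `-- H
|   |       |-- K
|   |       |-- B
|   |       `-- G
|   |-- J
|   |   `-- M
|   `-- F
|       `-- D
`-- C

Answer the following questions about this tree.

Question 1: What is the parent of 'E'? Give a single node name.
Scan adjacency: E appears as child of L

Answer: L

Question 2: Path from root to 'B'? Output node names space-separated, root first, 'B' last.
Walk down from root: A -> L -> E -> H -> B

Answer: A L E H B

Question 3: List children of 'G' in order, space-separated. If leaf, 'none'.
Answer: none

Derivation:
Node G's children (from adjacency): (leaf)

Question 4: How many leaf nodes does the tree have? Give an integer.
Leaves (nodes with no children): B, C, D, G, K, M

Answer: 6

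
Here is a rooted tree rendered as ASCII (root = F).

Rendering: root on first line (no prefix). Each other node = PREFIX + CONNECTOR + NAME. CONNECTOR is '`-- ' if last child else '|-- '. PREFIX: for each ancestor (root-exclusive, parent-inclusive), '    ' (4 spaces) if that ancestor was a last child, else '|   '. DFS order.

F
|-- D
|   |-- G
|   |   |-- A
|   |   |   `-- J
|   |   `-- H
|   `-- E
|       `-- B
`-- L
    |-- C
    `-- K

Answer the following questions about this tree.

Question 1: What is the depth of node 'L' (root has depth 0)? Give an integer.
Answer: 1

Derivation:
Path from root to L: F -> L
Depth = number of edges = 1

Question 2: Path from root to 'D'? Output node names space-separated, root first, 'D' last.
Answer: F D

Derivation:
Walk down from root: F -> D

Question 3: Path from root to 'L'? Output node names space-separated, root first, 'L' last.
Answer: F L

Derivation:
Walk down from root: F -> L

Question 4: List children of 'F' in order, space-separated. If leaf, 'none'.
Answer: D L

Derivation:
Node F's children (from adjacency): D, L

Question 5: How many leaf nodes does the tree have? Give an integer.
Leaves (nodes with no children): B, C, H, J, K

Answer: 5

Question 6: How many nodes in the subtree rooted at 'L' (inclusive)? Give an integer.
Subtree rooted at L contains: C, K, L
Count = 3

Answer: 3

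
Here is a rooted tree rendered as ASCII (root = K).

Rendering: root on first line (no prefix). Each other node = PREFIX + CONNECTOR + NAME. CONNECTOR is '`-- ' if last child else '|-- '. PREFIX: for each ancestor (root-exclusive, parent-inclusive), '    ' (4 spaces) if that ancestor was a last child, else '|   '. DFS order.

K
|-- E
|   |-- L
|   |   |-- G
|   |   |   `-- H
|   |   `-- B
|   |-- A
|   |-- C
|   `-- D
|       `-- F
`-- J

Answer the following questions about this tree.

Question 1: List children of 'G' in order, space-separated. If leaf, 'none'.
Answer: H

Derivation:
Node G's children (from adjacency): H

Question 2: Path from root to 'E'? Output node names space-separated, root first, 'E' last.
Walk down from root: K -> E

Answer: K E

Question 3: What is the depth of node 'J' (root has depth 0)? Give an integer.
Answer: 1

Derivation:
Path from root to J: K -> J
Depth = number of edges = 1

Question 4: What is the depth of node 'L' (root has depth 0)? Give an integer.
Path from root to L: K -> E -> L
Depth = number of edges = 2

Answer: 2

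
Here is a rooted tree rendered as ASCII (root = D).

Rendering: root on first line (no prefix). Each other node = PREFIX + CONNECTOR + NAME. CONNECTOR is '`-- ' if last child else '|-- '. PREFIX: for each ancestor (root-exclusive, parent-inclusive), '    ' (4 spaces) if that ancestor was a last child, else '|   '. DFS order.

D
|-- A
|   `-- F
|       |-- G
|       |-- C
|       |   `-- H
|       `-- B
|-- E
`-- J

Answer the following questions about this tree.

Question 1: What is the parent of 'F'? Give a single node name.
Scan adjacency: F appears as child of A

Answer: A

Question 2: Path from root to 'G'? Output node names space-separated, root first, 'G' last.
Answer: D A F G

Derivation:
Walk down from root: D -> A -> F -> G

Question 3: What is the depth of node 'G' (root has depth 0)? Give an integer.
Path from root to G: D -> A -> F -> G
Depth = number of edges = 3

Answer: 3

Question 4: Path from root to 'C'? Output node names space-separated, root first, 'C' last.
Walk down from root: D -> A -> F -> C

Answer: D A F C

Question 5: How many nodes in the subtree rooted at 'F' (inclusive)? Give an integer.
Answer: 5

Derivation:
Subtree rooted at F contains: B, C, F, G, H
Count = 5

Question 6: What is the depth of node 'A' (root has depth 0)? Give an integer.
Answer: 1

Derivation:
Path from root to A: D -> A
Depth = number of edges = 1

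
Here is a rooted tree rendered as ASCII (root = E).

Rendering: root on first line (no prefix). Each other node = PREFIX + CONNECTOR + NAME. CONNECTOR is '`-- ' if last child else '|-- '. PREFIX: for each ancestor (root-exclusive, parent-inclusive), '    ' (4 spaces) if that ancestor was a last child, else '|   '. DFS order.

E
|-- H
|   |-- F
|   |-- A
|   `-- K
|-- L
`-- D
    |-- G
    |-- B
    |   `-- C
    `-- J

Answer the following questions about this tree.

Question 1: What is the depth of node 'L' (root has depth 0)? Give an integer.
Path from root to L: E -> L
Depth = number of edges = 1

Answer: 1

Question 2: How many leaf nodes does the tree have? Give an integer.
Leaves (nodes with no children): A, C, F, G, J, K, L

Answer: 7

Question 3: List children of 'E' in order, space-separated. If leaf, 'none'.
Node E's children (from adjacency): H, L, D

Answer: H L D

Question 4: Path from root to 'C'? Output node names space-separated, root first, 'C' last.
Answer: E D B C

Derivation:
Walk down from root: E -> D -> B -> C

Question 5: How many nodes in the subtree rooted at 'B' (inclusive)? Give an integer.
Subtree rooted at B contains: B, C
Count = 2

Answer: 2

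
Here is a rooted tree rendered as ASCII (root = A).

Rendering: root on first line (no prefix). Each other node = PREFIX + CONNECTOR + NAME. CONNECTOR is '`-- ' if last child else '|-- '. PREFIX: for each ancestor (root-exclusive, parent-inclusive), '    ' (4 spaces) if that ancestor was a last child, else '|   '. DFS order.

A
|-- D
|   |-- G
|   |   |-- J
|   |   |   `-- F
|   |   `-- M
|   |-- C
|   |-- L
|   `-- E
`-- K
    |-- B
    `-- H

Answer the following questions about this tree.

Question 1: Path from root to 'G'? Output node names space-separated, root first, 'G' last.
Walk down from root: A -> D -> G

Answer: A D G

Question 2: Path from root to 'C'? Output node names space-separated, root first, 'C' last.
Walk down from root: A -> D -> C

Answer: A D C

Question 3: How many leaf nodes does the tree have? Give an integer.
Answer: 7

Derivation:
Leaves (nodes with no children): B, C, E, F, H, L, M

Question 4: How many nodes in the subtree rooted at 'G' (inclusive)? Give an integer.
Answer: 4

Derivation:
Subtree rooted at G contains: F, G, J, M
Count = 4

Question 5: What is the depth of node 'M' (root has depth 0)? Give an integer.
Answer: 3

Derivation:
Path from root to M: A -> D -> G -> M
Depth = number of edges = 3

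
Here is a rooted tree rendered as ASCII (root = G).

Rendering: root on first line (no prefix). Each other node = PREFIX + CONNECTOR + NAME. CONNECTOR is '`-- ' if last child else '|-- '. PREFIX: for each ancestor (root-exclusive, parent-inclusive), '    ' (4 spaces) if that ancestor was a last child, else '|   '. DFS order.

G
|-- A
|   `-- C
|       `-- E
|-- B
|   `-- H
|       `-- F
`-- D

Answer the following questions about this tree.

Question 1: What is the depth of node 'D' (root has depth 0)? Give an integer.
Answer: 1

Derivation:
Path from root to D: G -> D
Depth = number of edges = 1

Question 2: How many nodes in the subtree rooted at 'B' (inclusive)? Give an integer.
Answer: 3

Derivation:
Subtree rooted at B contains: B, F, H
Count = 3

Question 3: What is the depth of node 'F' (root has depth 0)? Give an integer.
Answer: 3

Derivation:
Path from root to F: G -> B -> H -> F
Depth = number of edges = 3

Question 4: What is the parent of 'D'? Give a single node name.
Answer: G

Derivation:
Scan adjacency: D appears as child of G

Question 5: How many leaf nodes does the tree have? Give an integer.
Leaves (nodes with no children): D, E, F

Answer: 3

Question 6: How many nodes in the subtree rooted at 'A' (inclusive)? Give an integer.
Answer: 3

Derivation:
Subtree rooted at A contains: A, C, E
Count = 3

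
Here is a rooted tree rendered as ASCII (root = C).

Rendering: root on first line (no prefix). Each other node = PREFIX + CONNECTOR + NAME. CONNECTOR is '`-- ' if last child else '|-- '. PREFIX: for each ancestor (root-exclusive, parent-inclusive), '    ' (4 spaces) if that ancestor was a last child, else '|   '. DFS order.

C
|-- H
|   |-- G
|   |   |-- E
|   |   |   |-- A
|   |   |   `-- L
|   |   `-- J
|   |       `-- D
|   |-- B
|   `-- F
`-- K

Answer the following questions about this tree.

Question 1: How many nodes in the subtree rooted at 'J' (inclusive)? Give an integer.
Answer: 2

Derivation:
Subtree rooted at J contains: D, J
Count = 2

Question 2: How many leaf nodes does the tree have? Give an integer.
Leaves (nodes with no children): A, B, D, F, K, L

Answer: 6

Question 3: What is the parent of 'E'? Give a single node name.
Answer: G

Derivation:
Scan adjacency: E appears as child of G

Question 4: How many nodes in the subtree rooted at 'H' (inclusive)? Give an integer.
Answer: 9

Derivation:
Subtree rooted at H contains: A, B, D, E, F, G, H, J, L
Count = 9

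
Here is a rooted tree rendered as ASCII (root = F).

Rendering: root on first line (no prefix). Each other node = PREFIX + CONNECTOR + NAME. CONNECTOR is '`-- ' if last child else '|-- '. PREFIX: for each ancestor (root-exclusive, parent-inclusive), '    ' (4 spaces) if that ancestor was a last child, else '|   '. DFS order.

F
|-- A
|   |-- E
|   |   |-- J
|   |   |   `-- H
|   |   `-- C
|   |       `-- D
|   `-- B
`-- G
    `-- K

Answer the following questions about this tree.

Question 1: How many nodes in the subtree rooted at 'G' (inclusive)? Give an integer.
Answer: 2

Derivation:
Subtree rooted at G contains: G, K
Count = 2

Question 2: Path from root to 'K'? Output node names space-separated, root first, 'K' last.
Walk down from root: F -> G -> K

Answer: F G K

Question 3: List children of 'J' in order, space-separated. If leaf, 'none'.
Answer: H

Derivation:
Node J's children (from adjacency): H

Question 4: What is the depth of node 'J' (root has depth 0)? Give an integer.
Path from root to J: F -> A -> E -> J
Depth = number of edges = 3

Answer: 3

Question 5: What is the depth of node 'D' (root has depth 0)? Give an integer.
Path from root to D: F -> A -> E -> C -> D
Depth = number of edges = 4

Answer: 4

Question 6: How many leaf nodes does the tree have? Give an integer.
Answer: 4

Derivation:
Leaves (nodes with no children): B, D, H, K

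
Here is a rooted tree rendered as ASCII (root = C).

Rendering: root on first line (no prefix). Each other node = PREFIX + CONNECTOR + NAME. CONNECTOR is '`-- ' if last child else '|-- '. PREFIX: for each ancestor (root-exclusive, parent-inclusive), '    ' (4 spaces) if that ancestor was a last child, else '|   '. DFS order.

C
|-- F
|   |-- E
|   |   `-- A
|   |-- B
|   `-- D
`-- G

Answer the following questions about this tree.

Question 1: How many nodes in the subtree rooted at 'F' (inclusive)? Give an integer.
Answer: 5

Derivation:
Subtree rooted at F contains: A, B, D, E, F
Count = 5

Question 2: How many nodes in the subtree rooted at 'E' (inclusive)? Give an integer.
Answer: 2

Derivation:
Subtree rooted at E contains: A, E
Count = 2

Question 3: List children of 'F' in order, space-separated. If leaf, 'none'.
Answer: E B D

Derivation:
Node F's children (from adjacency): E, B, D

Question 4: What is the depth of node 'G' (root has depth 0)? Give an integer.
Answer: 1

Derivation:
Path from root to G: C -> G
Depth = number of edges = 1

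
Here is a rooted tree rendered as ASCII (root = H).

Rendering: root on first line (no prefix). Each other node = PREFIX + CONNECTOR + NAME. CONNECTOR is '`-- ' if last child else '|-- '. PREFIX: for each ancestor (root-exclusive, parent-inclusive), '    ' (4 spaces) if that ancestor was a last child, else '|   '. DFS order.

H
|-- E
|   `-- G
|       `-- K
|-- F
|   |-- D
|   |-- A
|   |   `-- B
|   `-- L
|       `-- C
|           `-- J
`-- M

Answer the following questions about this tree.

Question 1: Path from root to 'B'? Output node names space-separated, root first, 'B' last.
Answer: H F A B

Derivation:
Walk down from root: H -> F -> A -> B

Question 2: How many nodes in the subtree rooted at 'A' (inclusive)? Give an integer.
Answer: 2

Derivation:
Subtree rooted at A contains: A, B
Count = 2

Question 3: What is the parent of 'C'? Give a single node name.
Scan adjacency: C appears as child of L

Answer: L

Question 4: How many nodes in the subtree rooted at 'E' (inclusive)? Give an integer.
Subtree rooted at E contains: E, G, K
Count = 3

Answer: 3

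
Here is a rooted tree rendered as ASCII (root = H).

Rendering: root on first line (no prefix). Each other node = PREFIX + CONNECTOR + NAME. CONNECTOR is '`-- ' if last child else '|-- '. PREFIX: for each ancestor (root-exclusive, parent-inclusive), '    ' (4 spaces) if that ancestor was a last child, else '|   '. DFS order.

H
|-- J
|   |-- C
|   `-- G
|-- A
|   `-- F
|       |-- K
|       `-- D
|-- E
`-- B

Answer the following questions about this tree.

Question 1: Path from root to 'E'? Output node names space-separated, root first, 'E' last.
Walk down from root: H -> E

Answer: H E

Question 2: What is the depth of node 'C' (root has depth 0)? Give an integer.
Path from root to C: H -> J -> C
Depth = number of edges = 2

Answer: 2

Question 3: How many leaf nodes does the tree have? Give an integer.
Leaves (nodes with no children): B, C, D, E, G, K

Answer: 6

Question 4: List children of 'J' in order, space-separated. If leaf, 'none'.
Answer: C G

Derivation:
Node J's children (from adjacency): C, G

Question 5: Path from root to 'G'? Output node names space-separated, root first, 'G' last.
Answer: H J G

Derivation:
Walk down from root: H -> J -> G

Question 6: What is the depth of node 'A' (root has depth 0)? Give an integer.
Path from root to A: H -> A
Depth = number of edges = 1

Answer: 1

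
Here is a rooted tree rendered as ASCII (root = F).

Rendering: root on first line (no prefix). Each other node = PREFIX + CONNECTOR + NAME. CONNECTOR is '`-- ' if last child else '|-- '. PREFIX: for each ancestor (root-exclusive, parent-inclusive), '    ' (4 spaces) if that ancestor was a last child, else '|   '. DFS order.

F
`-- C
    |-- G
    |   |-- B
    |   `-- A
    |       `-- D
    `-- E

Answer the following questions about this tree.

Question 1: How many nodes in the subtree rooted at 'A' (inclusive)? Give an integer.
Subtree rooted at A contains: A, D
Count = 2

Answer: 2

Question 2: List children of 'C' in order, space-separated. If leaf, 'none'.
Answer: G E

Derivation:
Node C's children (from adjacency): G, E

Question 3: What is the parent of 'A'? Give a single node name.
Answer: G

Derivation:
Scan adjacency: A appears as child of G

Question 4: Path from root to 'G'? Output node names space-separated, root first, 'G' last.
Answer: F C G

Derivation:
Walk down from root: F -> C -> G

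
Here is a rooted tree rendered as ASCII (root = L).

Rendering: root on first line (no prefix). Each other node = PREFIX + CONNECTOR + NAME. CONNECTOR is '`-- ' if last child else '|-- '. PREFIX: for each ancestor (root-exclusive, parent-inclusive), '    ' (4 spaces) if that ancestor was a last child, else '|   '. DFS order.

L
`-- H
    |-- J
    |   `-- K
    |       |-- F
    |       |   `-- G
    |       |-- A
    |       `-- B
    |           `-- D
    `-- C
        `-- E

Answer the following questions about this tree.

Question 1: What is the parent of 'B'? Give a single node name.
Answer: K

Derivation:
Scan adjacency: B appears as child of K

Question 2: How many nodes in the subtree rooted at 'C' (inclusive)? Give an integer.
Subtree rooted at C contains: C, E
Count = 2

Answer: 2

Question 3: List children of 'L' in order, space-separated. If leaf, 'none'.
Node L's children (from adjacency): H

Answer: H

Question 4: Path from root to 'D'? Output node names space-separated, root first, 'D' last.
Walk down from root: L -> H -> J -> K -> B -> D

Answer: L H J K B D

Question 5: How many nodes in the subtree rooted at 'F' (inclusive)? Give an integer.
Answer: 2

Derivation:
Subtree rooted at F contains: F, G
Count = 2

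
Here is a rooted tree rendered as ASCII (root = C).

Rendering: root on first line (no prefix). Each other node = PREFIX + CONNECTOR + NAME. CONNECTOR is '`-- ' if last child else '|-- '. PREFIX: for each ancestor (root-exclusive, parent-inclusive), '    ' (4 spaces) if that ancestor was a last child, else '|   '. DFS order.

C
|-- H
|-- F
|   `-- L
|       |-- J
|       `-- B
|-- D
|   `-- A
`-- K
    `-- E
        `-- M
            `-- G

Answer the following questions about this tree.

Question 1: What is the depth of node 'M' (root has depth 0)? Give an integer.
Answer: 3

Derivation:
Path from root to M: C -> K -> E -> M
Depth = number of edges = 3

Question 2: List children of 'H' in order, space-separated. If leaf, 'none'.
Answer: none

Derivation:
Node H's children (from adjacency): (leaf)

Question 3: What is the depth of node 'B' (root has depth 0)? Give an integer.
Answer: 3

Derivation:
Path from root to B: C -> F -> L -> B
Depth = number of edges = 3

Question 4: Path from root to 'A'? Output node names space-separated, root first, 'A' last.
Walk down from root: C -> D -> A

Answer: C D A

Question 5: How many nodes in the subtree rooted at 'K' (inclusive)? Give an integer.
Subtree rooted at K contains: E, G, K, M
Count = 4

Answer: 4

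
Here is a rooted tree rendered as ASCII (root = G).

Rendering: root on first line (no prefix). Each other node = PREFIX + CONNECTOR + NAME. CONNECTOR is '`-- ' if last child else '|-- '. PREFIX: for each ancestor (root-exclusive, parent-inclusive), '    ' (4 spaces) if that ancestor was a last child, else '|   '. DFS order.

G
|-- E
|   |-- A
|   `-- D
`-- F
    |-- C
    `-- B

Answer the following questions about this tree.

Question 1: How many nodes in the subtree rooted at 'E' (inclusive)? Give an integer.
Answer: 3

Derivation:
Subtree rooted at E contains: A, D, E
Count = 3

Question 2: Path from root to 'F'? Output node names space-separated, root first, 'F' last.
Answer: G F

Derivation:
Walk down from root: G -> F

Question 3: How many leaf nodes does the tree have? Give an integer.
Leaves (nodes with no children): A, B, C, D

Answer: 4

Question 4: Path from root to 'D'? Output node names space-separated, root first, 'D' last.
Answer: G E D

Derivation:
Walk down from root: G -> E -> D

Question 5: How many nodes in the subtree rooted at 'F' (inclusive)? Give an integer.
Answer: 3

Derivation:
Subtree rooted at F contains: B, C, F
Count = 3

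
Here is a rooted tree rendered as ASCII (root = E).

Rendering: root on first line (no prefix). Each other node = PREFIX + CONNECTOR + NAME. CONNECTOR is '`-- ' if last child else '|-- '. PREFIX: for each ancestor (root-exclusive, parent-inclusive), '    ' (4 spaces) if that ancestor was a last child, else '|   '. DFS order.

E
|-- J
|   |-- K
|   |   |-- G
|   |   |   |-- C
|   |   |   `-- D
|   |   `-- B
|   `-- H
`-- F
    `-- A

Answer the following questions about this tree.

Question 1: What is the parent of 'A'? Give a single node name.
Scan adjacency: A appears as child of F

Answer: F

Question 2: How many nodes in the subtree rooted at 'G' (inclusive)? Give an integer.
Subtree rooted at G contains: C, D, G
Count = 3

Answer: 3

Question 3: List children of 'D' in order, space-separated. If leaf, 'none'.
Node D's children (from adjacency): (leaf)

Answer: none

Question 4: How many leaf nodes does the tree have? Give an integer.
Leaves (nodes with no children): A, B, C, D, H

Answer: 5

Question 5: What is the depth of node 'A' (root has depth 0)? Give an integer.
Answer: 2

Derivation:
Path from root to A: E -> F -> A
Depth = number of edges = 2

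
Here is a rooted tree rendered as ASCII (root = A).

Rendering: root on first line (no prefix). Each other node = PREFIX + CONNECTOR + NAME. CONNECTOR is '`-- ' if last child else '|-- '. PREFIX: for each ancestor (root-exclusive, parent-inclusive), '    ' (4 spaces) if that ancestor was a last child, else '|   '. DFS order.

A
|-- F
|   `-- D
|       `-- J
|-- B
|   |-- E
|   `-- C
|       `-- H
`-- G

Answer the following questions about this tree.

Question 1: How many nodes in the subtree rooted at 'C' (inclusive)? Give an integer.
Answer: 2

Derivation:
Subtree rooted at C contains: C, H
Count = 2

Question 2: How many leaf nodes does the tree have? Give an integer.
Answer: 4

Derivation:
Leaves (nodes with no children): E, G, H, J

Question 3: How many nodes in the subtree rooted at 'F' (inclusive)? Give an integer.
Answer: 3

Derivation:
Subtree rooted at F contains: D, F, J
Count = 3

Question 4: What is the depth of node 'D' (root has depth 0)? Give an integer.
Path from root to D: A -> F -> D
Depth = number of edges = 2

Answer: 2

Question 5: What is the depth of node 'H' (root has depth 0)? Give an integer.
Path from root to H: A -> B -> C -> H
Depth = number of edges = 3

Answer: 3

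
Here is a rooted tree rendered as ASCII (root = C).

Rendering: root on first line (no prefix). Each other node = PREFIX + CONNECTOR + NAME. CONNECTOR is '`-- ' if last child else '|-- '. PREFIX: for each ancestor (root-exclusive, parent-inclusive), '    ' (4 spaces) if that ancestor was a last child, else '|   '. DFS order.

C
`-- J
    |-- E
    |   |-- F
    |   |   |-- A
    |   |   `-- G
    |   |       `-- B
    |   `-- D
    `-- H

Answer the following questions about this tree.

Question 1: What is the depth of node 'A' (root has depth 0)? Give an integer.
Path from root to A: C -> J -> E -> F -> A
Depth = number of edges = 4

Answer: 4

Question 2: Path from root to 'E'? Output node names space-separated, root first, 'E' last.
Answer: C J E

Derivation:
Walk down from root: C -> J -> E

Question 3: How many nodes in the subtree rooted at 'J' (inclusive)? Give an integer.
Answer: 8

Derivation:
Subtree rooted at J contains: A, B, D, E, F, G, H, J
Count = 8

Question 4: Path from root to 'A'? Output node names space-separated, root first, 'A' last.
Answer: C J E F A

Derivation:
Walk down from root: C -> J -> E -> F -> A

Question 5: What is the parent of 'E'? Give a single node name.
Answer: J

Derivation:
Scan adjacency: E appears as child of J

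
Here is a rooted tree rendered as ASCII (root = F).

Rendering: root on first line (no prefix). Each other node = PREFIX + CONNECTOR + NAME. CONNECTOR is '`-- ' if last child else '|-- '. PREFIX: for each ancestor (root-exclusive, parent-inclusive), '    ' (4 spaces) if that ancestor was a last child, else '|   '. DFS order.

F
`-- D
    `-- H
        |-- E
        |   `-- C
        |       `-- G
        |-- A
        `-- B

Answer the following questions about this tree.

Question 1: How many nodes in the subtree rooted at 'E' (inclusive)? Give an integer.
Answer: 3

Derivation:
Subtree rooted at E contains: C, E, G
Count = 3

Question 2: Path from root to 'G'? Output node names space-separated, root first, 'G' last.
Answer: F D H E C G

Derivation:
Walk down from root: F -> D -> H -> E -> C -> G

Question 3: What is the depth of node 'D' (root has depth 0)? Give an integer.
Answer: 1

Derivation:
Path from root to D: F -> D
Depth = number of edges = 1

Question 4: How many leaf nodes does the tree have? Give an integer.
Leaves (nodes with no children): A, B, G

Answer: 3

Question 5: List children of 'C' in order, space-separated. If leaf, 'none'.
Node C's children (from adjacency): G

Answer: G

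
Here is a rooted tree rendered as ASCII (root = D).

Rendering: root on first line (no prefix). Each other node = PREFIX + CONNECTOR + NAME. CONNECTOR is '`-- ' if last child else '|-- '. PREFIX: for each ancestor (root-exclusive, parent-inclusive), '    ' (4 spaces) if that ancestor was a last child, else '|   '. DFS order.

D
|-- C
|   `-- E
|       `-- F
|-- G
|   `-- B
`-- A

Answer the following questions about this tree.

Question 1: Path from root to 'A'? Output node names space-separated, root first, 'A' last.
Answer: D A

Derivation:
Walk down from root: D -> A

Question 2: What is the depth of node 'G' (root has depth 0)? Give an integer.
Path from root to G: D -> G
Depth = number of edges = 1

Answer: 1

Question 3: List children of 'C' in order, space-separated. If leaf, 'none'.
Answer: E

Derivation:
Node C's children (from adjacency): E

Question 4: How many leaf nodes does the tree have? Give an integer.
Answer: 3

Derivation:
Leaves (nodes with no children): A, B, F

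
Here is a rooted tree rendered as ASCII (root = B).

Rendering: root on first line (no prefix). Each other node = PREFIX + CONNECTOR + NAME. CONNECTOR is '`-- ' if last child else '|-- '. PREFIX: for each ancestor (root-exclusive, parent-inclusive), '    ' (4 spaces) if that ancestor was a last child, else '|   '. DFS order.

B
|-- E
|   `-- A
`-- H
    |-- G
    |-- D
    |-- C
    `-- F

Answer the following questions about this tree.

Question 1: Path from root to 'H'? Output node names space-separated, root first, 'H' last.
Answer: B H

Derivation:
Walk down from root: B -> H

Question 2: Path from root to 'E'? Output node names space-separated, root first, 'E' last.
Walk down from root: B -> E

Answer: B E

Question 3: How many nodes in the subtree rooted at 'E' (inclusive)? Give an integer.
Answer: 2

Derivation:
Subtree rooted at E contains: A, E
Count = 2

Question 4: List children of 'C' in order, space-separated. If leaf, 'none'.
Node C's children (from adjacency): (leaf)

Answer: none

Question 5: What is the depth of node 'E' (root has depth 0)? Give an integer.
Path from root to E: B -> E
Depth = number of edges = 1

Answer: 1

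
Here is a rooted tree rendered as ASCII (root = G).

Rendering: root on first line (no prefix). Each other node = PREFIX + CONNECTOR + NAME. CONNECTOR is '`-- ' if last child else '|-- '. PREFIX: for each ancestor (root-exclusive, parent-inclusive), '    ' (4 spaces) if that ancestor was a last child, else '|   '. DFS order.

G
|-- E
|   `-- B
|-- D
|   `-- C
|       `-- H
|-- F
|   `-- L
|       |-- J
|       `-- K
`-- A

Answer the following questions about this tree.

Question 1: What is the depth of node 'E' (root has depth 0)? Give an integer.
Answer: 1

Derivation:
Path from root to E: G -> E
Depth = number of edges = 1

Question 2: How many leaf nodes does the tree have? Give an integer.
Answer: 5

Derivation:
Leaves (nodes with no children): A, B, H, J, K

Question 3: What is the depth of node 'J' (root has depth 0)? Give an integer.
Answer: 3

Derivation:
Path from root to J: G -> F -> L -> J
Depth = number of edges = 3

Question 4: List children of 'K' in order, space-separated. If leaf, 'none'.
Node K's children (from adjacency): (leaf)

Answer: none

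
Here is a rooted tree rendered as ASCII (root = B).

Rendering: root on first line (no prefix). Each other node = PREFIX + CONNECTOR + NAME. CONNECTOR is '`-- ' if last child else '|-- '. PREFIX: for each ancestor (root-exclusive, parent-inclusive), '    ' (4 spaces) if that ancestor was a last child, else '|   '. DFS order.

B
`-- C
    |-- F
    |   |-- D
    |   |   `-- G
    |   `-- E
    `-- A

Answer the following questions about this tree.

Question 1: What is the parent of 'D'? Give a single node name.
Answer: F

Derivation:
Scan adjacency: D appears as child of F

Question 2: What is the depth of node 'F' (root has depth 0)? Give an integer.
Path from root to F: B -> C -> F
Depth = number of edges = 2

Answer: 2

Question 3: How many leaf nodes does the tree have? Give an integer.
Leaves (nodes with no children): A, E, G

Answer: 3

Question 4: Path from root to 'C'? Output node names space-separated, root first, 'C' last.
Answer: B C

Derivation:
Walk down from root: B -> C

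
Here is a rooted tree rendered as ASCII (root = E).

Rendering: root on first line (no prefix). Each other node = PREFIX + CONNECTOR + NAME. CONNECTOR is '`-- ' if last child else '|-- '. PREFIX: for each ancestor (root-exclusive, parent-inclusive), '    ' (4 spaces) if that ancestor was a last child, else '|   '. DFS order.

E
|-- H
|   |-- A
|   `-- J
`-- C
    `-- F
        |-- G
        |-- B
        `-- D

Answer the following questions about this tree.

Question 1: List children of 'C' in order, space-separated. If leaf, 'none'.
Answer: F

Derivation:
Node C's children (from adjacency): F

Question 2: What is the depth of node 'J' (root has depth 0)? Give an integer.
Answer: 2

Derivation:
Path from root to J: E -> H -> J
Depth = number of edges = 2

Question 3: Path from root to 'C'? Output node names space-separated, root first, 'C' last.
Answer: E C

Derivation:
Walk down from root: E -> C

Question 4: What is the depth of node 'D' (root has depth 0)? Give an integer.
Path from root to D: E -> C -> F -> D
Depth = number of edges = 3

Answer: 3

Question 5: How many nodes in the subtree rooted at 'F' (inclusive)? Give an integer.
Subtree rooted at F contains: B, D, F, G
Count = 4

Answer: 4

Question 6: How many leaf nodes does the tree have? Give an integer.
Answer: 5

Derivation:
Leaves (nodes with no children): A, B, D, G, J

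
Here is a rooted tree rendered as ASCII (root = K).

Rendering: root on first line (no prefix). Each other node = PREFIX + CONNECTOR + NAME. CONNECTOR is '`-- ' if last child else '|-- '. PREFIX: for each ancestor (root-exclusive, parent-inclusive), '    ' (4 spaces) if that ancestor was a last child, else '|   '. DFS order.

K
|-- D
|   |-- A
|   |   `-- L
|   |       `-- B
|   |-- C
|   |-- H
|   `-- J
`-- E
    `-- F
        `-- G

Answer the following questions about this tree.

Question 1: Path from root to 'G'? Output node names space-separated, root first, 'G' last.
Answer: K E F G

Derivation:
Walk down from root: K -> E -> F -> G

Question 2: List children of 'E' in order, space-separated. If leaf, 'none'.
Answer: F

Derivation:
Node E's children (from adjacency): F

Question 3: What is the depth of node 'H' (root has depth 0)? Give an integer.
Answer: 2

Derivation:
Path from root to H: K -> D -> H
Depth = number of edges = 2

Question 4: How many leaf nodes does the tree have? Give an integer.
Leaves (nodes with no children): B, C, G, H, J

Answer: 5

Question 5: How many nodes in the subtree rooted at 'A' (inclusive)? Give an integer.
Subtree rooted at A contains: A, B, L
Count = 3

Answer: 3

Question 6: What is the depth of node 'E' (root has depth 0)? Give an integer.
Path from root to E: K -> E
Depth = number of edges = 1

Answer: 1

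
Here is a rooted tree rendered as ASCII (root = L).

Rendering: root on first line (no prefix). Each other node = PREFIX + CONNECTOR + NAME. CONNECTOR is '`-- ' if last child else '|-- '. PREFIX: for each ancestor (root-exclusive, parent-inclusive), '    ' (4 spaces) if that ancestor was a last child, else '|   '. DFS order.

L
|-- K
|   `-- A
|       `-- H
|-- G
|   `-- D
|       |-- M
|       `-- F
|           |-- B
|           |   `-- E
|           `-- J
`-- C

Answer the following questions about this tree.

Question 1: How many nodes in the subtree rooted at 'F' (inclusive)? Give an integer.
Answer: 4

Derivation:
Subtree rooted at F contains: B, E, F, J
Count = 4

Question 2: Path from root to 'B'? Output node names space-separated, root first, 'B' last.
Walk down from root: L -> G -> D -> F -> B

Answer: L G D F B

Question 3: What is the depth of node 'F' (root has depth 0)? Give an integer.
Path from root to F: L -> G -> D -> F
Depth = number of edges = 3

Answer: 3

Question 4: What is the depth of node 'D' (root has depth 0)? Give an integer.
Answer: 2

Derivation:
Path from root to D: L -> G -> D
Depth = number of edges = 2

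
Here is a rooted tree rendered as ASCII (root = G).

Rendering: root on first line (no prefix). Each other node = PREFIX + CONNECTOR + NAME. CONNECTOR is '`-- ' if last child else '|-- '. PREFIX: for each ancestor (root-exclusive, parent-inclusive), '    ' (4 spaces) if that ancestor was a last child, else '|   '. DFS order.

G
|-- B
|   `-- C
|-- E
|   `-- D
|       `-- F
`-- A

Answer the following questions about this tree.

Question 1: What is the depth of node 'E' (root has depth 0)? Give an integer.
Answer: 1

Derivation:
Path from root to E: G -> E
Depth = number of edges = 1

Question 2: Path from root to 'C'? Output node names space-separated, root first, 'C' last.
Walk down from root: G -> B -> C

Answer: G B C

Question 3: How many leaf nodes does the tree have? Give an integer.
Answer: 3

Derivation:
Leaves (nodes with no children): A, C, F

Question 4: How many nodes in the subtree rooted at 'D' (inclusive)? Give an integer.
Answer: 2

Derivation:
Subtree rooted at D contains: D, F
Count = 2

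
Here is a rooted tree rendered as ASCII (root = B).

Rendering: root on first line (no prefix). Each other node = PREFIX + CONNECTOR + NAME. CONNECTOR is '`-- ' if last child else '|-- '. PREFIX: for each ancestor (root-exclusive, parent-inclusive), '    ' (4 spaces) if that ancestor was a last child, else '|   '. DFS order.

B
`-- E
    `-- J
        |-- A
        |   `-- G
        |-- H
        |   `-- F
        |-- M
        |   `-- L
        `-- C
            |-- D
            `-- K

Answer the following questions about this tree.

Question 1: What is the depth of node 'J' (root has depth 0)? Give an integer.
Answer: 2

Derivation:
Path from root to J: B -> E -> J
Depth = number of edges = 2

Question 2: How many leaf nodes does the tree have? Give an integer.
Answer: 5

Derivation:
Leaves (nodes with no children): D, F, G, K, L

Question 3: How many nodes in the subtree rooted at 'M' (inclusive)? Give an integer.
Subtree rooted at M contains: L, M
Count = 2

Answer: 2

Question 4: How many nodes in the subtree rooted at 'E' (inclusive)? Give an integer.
Answer: 11

Derivation:
Subtree rooted at E contains: A, C, D, E, F, G, H, J, K, L, M
Count = 11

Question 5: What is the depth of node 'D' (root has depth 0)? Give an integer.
Answer: 4

Derivation:
Path from root to D: B -> E -> J -> C -> D
Depth = number of edges = 4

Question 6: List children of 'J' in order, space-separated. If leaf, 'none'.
Node J's children (from adjacency): A, H, M, C

Answer: A H M C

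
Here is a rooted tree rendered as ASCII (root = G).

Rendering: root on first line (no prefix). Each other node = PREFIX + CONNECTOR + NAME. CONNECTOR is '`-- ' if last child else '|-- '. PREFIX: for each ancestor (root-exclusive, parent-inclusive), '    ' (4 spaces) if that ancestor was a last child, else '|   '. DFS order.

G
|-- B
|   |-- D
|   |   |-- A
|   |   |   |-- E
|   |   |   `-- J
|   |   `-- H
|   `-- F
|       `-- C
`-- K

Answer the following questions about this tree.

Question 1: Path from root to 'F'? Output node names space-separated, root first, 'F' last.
Answer: G B F

Derivation:
Walk down from root: G -> B -> F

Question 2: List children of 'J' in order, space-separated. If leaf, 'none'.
Node J's children (from adjacency): (leaf)

Answer: none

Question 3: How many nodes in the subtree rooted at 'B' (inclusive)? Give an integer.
Answer: 8

Derivation:
Subtree rooted at B contains: A, B, C, D, E, F, H, J
Count = 8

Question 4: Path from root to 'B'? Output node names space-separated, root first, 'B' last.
Answer: G B

Derivation:
Walk down from root: G -> B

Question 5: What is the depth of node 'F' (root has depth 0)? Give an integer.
Answer: 2

Derivation:
Path from root to F: G -> B -> F
Depth = number of edges = 2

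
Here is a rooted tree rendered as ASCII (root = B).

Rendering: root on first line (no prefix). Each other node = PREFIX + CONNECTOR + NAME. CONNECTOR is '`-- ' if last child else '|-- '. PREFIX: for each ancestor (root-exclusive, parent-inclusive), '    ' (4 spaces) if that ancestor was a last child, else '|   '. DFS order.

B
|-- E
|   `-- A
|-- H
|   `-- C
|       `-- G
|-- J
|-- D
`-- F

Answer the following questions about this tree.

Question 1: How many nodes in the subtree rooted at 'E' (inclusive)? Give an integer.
Subtree rooted at E contains: A, E
Count = 2

Answer: 2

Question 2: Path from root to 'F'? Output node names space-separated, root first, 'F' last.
Answer: B F

Derivation:
Walk down from root: B -> F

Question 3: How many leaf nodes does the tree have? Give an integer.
Leaves (nodes with no children): A, D, F, G, J

Answer: 5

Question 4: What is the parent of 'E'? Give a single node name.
Answer: B

Derivation:
Scan adjacency: E appears as child of B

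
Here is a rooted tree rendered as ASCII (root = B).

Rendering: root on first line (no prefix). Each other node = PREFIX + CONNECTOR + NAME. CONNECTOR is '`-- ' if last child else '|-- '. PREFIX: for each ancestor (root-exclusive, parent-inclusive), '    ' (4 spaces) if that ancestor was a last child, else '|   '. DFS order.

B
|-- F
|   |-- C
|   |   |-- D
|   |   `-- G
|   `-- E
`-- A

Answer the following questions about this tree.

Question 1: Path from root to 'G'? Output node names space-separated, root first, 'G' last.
Walk down from root: B -> F -> C -> G

Answer: B F C G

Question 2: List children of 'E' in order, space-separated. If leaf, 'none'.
Node E's children (from adjacency): (leaf)

Answer: none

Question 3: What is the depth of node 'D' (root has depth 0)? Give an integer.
Answer: 3

Derivation:
Path from root to D: B -> F -> C -> D
Depth = number of edges = 3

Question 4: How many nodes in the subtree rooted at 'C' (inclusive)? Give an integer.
Answer: 3

Derivation:
Subtree rooted at C contains: C, D, G
Count = 3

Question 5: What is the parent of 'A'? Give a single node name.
Scan adjacency: A appears as child of B

Answer: B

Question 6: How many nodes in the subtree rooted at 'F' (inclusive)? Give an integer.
Subtree rooted at F contains: C, D, E, F, G
Count = 5

Answer: 5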